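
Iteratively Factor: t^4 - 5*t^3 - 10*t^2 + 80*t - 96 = (t - 4)*(t^3 - t^2 - 14*t + 24) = (t - 4)*(t - 3)*(t^2 + 2*t - 8) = (t - 4)*(t - 3)*(t - 2)*(t + 4)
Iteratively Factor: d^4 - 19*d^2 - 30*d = (d + 2)*(d^3 - 2*d^2 - 15*d) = (d + 2)*(d + 3)*(d^2 - 5*d) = (d - 5)*(d + 2)*(d + 3)*(d)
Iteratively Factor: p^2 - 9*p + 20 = (p - 4)*(p - 5)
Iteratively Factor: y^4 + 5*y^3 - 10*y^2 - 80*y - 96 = (y - 4)*(y^3 + 9*y^2 + 26*y + 24) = (y - 4)*(y + 2)*(y^2 + 7*y + 12) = (y - 4)*(y + 2)*(y + 4)*(y + 3)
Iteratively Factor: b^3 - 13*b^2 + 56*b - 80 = (b - 4)*(b^2 - 9*b + 20) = (b - 4)^2*(b - 5)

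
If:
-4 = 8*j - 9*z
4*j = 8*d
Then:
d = 9*z/16 - 1/4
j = 9*z/8 - 1/2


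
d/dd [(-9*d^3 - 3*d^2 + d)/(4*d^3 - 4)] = (3*d^4 - 2*d^3 + 27*d^2 + 6*d - 1)/(4*(d^6 - 2*d^3 + 1))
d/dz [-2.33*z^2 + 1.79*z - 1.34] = 1.79 - 4.66*z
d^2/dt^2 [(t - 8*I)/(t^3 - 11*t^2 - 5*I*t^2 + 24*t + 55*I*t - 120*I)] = 2*((t - 8*I)*(3*t^2 - 22*t - 10*I*t + 24 + 55*I)^2 + (-3*t^2 + 22*t + 10*I*t + (t - 8*I)*(-3*t + 11 + 5*I) - 24 - 55*I)*(t^3 - 11*t^2 - 5*I*t^2 + 24*t + 55*I*t - 120*I))/(t^3 - 11*t^2 - 5*I*t^2 + 24*t + 55*I*t - 120*I)^3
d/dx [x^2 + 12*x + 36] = 2*x + 12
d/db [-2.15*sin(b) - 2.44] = -2.15*cos(b)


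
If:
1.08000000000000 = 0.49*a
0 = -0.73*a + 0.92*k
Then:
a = 2.20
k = 1.75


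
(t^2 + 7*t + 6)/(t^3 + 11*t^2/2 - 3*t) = 2*(t + 1)/(t*(2*t - 1))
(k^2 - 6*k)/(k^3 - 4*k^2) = (k - 6)/(k*(k - 4))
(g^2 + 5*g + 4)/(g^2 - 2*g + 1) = (g^2 + 5*g + 4)/(g^2 - 2*g + 1)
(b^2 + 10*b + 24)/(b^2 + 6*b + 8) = (b + 6)/(b + 2)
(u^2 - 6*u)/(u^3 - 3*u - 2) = u*(6 - u)/(-u^3 + 3*u + 2)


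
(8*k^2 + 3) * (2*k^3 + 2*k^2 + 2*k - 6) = 16*k^5 + 16*k^4 + 22*k^3 - 42*k^2 + 6*k - 18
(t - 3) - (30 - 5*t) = 6*t - 33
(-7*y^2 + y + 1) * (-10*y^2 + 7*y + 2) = 70*y^4 - 59*y^3 - 17*y^2 + 9*y + 2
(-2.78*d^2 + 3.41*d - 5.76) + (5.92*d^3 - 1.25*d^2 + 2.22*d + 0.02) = 5.92*d^3 - 4.03*d^2 + 5.63*d - 5.74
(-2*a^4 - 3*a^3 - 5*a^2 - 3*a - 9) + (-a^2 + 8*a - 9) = -2*a^4 - 3*a^3 - 6*a^2 + 5*a - 18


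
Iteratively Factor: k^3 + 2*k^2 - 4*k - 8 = (k + 2)*(k^2 - 4) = (k - 2)*(k + 2)*(k + 2)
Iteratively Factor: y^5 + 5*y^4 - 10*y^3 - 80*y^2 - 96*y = (y + 2)*(y^4 + 3*y^3 - 16*y^2 - 48*y) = (y - 4)*(y + 2)*(y^3 + 7*y^2 + 12*y) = (y - 4)*(y + 2)*(y + 3)*(y^2 + 4*y) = (y - 4)*(y + 2)*(y + 3)*(y + 4)*(y)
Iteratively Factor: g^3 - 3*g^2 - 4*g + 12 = (g - 3)*(g^2 - 4) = (g - 3)*(g + 2)*(g - 2)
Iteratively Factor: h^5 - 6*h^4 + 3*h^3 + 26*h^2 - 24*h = (h + 2)*(h^4 - 8*h^3 + 19*h^2 - 12*h) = (h - 4)*(h + 2)*(h^3 - 4*h^2 + 3*h) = h*(h - 4)*(h + 2)*(h^2 - 4*h + 3) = h*(h - 4)*(h - 1)*(h + 2)*(h - 3)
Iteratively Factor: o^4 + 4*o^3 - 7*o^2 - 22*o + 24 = (o + 4)*(o^3 - 7*o + 6) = (o - 1)*(o + 4)*(o^2 + o - 6) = (o - 2)*(o - 1)*(o + 4)*(o + 3)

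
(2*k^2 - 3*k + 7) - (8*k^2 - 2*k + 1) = -6*k^2 - k + 6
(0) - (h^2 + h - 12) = -h^2 - h + 12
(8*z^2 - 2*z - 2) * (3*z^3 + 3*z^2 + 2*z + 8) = 24*z^5 + 18*z^4 + 4*z^3 + 54*z^2 - 20*z - 16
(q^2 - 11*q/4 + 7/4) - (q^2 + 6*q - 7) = 35/4 - 35*q/4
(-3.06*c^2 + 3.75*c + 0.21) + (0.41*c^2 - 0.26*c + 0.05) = -2.65*c^2 + 3.49*c + 0.26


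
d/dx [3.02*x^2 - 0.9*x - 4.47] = 6.04*x - 0.9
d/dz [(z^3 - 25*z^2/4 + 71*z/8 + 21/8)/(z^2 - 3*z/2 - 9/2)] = 4*(z^2 + 3*z - 4)/(4*z^2 + 12*z + 9)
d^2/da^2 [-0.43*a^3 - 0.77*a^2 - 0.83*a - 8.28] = -2.58*a - 1.54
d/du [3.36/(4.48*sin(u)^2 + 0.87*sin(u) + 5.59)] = -(30.1056*sin(u) + 2.9232)*cos(u)/(4.48*sin(u)^2 + 0.87*sin(u) + 5.59)^2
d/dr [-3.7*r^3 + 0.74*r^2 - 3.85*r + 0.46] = -11.1*r^2 + 1.48*r - 3.85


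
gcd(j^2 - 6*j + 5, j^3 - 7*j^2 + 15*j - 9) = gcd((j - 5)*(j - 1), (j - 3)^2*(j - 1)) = j - 1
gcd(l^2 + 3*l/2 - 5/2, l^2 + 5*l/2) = l + 5/2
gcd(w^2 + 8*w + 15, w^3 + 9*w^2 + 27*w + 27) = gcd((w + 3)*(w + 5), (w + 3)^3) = w + 3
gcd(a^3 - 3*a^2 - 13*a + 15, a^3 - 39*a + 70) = a - 5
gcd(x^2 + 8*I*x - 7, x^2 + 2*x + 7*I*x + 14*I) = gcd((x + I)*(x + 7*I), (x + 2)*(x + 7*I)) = x + 7*I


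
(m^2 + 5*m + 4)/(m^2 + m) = (m + 4)/m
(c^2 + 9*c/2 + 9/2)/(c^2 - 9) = (c + 3/2)/(c - 3)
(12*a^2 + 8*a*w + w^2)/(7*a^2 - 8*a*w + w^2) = (12*a^2 + 8*a*w + w^2)/(7*a^2 - 8*a*w + w^2)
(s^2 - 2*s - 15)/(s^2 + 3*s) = (s - 5)/s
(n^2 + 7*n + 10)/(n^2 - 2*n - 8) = (n + 5)/(n - 4)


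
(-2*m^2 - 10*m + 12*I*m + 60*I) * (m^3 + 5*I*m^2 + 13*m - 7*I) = -2*m^5 - 10*m^4 + 2*I*m^4 - 86*m^3 + 10*I*m^3 - 430*m^2 + 170*I*m^2 + 84*m + 850*I*m + 420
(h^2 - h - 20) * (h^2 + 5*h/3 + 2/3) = h^4 + 2*h^3/3 - 21*h^2 - 34*h - 40/3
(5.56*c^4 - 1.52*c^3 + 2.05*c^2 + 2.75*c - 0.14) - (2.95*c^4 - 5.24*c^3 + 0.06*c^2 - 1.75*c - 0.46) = 2.61*c^4 + 3.72*c^3 + 1.99*c^2 + 4.5*c + 0.32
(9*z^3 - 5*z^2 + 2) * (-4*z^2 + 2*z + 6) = -36*z^5 + 38*z^4 + 44*z^3 - 38*z^2 + 4*z + 12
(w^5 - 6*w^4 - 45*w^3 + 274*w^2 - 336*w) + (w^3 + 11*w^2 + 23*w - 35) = w^5 - 6*w^4 - 44*w^3 + 285*w^2 - 313*w - 35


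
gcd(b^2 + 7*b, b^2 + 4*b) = b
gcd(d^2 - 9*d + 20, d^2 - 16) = d - 4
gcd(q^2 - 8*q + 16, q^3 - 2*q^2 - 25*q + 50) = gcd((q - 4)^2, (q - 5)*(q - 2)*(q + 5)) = 1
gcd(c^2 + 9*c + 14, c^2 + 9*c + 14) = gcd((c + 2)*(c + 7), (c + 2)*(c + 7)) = c^2 + 9*c + 14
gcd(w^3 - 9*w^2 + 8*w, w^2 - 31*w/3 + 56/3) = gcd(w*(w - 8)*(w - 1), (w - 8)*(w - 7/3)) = w - 8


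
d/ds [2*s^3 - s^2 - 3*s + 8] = 6*s^2 - 2*s - 3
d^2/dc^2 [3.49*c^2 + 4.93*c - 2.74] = 6.98000000000000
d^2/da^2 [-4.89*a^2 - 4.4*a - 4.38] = -9.78000000000000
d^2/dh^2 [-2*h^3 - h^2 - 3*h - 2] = -12*h - 2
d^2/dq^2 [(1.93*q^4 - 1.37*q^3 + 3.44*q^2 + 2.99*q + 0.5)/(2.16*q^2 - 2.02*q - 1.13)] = (18.009216*q^6 - 50.525856*q^5 + 18.986568*q^4 + 110.537704*q^3 + 75.184944*q^2 + 20.202234*q + 1.656324)/(10.077696*q^6 - 28.273536*q^5 + 10.624608*q^4 + 21.340088*q^3 - 5.558244*q^2 - 7.738014*q - 1.442897)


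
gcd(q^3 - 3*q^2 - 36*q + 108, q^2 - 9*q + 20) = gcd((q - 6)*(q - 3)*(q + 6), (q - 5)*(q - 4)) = 1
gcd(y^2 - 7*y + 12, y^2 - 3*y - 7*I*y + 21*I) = y - 3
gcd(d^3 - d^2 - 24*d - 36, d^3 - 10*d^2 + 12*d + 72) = d^2 - 4*d - 12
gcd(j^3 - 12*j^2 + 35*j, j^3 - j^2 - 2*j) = j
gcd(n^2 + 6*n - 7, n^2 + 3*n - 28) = n + 7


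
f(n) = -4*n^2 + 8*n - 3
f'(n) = 8 - 8*n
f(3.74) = -29.03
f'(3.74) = -21.92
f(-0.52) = -8.24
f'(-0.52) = 12.16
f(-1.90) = -32.64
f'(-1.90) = 23.20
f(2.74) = -11.11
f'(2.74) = -13.92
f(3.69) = -27.94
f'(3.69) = -21.52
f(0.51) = 0.04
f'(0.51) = 3.92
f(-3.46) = -78.57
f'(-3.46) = 35.68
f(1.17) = 0.88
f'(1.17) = -1.36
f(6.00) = -99.00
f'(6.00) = -40.00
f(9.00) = -255.00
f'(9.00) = -64.00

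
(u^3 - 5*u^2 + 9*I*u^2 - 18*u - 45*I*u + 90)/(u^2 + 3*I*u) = u - 5 + 6*I - 30*I/u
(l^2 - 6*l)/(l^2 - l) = (l - 6)/(l - 1)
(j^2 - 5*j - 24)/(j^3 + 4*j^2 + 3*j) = (j - 8)/(j*(j + 1))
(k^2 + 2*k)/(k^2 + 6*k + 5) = k*(k + 2)/(k^2 + 6*k + 5)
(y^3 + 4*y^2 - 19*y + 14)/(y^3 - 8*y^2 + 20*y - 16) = (y^2 + 6*y - 7)/(y^2 - 6*y + 8)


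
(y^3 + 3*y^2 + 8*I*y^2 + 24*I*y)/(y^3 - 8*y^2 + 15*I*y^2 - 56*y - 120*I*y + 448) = y*(y + 3)/(y^2 + y*(-8 + 7*I) - 56*I)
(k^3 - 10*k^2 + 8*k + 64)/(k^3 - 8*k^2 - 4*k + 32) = (k - 4)/(k - 2)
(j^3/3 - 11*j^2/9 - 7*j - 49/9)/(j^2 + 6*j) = (3*j^3 - 11*j^2 - 63*j - 49)/(9*j*(j + 6))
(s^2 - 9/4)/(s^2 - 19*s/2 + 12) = (s + 3/2)/(s - 8)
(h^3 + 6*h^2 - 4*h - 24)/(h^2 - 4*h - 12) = (h^2 + 4*h - 12)/(h - 6)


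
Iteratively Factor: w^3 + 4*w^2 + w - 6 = (w + 3)*(w^2 + w - 2) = (w - 1)*(w + 3)*(w + 2)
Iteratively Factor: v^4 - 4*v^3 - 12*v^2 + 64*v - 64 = (v - 4)*(v^3 - 12*v + 16) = (v - 4)*(v - 2)*(v^2 + 2*v - 8) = (v - 4)*(v - 2)^2*(v + 4)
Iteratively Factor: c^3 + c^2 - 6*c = (c + 3)*(c^2 - 2*c) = (c - 2)*(c + 3)*(c)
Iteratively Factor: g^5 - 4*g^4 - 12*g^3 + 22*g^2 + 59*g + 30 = (g - 5)*(g^4 + g^3 - 7*g^2 - 13*g - 6) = (g - 5)*(g + 1)*(g^3 - 7*g - 6) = (g - 5)*(g + 1)^2*(g^2 - g - 6) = (g - 5)*(g + 1)^2*(g + 2)*(g - 3)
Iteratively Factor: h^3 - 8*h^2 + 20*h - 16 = (h - 2)*(h^2 - 6*h + 8) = (h - 2)^2*(h - 4)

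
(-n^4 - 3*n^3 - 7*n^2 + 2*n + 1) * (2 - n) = n^5 + n^4 + n^3 - 16*n^2 + 3*n + 2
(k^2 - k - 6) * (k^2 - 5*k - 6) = k^4 - 6*k^3 - 7*k^2 + 36*k + 36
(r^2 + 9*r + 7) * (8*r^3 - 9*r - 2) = 8*r^5 + 72*r^4 + 47*r^3 - 83*r^2 - 81*r - 14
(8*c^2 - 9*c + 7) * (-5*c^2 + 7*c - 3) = -40*c^4 + 101*c^3 - 122*c^2 + 76*c - 21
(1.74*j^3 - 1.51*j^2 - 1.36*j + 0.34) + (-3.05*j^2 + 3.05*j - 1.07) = 1.74*j^3 - 4.56*j^2 + 1.69*j - 0.73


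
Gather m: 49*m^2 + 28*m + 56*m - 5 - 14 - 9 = 49*m^2 + 84*m - 28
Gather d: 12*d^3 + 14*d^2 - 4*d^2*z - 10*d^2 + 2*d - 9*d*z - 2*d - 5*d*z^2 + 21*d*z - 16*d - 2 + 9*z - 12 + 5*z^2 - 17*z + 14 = 12*d^3 + d^2*(4 - 4*z) + d*(-5*z^2 + 12*z - 16) + 5*z^2 - 8*z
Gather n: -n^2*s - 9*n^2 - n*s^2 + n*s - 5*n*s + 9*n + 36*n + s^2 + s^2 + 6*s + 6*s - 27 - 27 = n^2*(-s - 9) + n*(-s^2 - 4*s + 45) + 2*s^2 + 12*s - 54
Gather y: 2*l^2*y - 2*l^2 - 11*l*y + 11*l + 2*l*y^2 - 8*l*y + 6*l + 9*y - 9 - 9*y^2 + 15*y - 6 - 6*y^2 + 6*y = -2*l^2 + 17*l + y^2*(2*l - 15) + y*(2*l^2 - 19*l + 30) - 15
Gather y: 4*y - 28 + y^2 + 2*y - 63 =y^2 + 6*y - 91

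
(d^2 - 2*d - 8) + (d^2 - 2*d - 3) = 2*d^2 - 4*d - 11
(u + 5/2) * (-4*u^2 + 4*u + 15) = -4*u^3 - 6*u^2 + 25*u + 75/2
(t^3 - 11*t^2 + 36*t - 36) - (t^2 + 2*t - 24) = t^3 - 12*t^2 + 34*t - 12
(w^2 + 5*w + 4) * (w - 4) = w^3 + w^2 - 16*w - 16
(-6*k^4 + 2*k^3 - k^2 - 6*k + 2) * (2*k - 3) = -12*k^5 + 22*k^4 - 8*k^3 - 9*k^2 + 22*k - 6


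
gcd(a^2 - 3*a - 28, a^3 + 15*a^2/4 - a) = a + 4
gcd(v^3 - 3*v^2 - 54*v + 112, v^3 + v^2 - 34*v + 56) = v^2 + 5*v - 14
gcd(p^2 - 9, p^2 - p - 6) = p - 3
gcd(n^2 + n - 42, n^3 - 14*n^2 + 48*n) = n - 6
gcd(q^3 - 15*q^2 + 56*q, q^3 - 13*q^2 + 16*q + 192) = q - 8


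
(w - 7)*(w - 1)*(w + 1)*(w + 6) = w^4 - w^3 - 43*w^2 + w + 42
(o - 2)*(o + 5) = o^2 + 3*o - 10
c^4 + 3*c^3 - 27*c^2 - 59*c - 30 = (c - 5)*(c + 1)^2*(c + 6)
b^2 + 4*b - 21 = (b - 3)*(b + 7)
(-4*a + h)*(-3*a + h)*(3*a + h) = 36*a^3 - 9*a^2*h - 4*a*h^2 + h^3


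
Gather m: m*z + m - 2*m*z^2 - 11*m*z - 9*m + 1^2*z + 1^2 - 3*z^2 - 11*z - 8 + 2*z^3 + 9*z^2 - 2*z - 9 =m*(-2*z^2 - 10*z - 8) + 2*z^3 + 6*z^2 - 12*z - 16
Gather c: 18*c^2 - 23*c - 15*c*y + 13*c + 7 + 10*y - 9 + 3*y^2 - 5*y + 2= 18*c^2 + c*(-15*y - 10) + 3*y^2 + 5*y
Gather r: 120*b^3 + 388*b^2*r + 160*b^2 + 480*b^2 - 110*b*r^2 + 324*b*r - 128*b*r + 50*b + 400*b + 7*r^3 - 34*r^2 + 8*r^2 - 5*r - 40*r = 120*b^3 + 640*b^2 + 450*b + 7*r^3 + r^2*(-110*b - 26) + r*(388*b^2 + 196*b - 45)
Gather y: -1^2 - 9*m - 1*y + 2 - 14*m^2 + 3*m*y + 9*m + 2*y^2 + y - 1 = -14*m^2 + 3*m*y + 2*y^2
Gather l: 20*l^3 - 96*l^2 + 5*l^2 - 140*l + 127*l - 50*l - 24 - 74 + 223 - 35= 20*l^3 - 91*l^2 - 63*l + 90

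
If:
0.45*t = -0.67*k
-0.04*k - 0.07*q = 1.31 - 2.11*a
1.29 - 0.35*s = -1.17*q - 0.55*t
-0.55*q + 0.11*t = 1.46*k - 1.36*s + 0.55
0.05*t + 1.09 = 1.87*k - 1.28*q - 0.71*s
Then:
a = 0.61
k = 0.47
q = -0.55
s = 0.75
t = -0.70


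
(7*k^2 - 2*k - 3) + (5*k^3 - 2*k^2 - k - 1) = 5*k^3 + 5*k^2 - 3*k - 4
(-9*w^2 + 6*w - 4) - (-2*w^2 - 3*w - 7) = -7*w^2 + 9*w + 3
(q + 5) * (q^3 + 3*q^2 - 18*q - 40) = q^4 + 8*q^3 - 3*q^2 - 130*q - 200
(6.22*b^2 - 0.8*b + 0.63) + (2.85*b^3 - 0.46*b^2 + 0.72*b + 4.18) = 2.85*b^3 + 5.76*b^2 - 0.0800000000000001*b + 4.81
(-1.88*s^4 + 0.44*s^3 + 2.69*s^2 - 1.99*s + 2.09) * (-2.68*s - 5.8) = 5.0384*s^5 + 9.7248*s^4 - 9.7612*s^3 - 10.2688*s^2 + 5.9408*s - 12.122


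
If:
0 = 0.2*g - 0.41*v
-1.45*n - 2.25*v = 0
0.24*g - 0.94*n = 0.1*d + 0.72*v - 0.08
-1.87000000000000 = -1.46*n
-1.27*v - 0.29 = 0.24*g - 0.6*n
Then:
No Solution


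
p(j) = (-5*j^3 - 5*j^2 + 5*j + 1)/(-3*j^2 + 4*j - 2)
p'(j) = (6*j - 4)*(-5*j^3 - 5*j^2 + 5*j + 1)/(-3*j^2 + 4*j - 2)^2 + (-15*j^2 - 10*j + 5)/(-3*j^2 + 4*j - 2) = (15*j^4 - 40*j^3 + 25*j^2 + 26*j - 14)/(9*j^4 - 24*j^3 + 28*j^2 - 16*j + 4)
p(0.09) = -0.84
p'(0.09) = -4.15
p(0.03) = -0.61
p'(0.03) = -3.72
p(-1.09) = 0.39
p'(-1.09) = 0.61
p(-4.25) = -3.73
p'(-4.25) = 1.55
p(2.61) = 9.08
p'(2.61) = 1.45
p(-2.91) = -1.72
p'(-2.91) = 1.43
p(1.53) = 7.22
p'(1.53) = 2.76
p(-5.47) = -5.65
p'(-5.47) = 1.59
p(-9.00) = -11.37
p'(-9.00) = 1.64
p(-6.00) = -6.50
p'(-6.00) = 1.60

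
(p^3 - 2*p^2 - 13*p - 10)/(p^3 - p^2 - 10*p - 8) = (p - 5)/(p - 4)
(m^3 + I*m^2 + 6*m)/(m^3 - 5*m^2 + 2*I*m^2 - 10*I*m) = (m^2 + I*m + 6)/(m^2 + m*(-5 + 2*I) - 10*I)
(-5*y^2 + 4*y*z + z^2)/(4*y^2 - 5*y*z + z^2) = (-5*y - z)/(4*y - z)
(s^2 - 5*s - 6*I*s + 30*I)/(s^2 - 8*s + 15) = (s - 6*I)/(s - 3)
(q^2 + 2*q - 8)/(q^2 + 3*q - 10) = (q + 4)/(q + 5)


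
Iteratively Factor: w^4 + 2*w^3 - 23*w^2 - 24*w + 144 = (w - 3)*(w^3 + 5*w^2 - 8*w - 48) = (w - 3)*(w + 4)*(w^2 + w - 12) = (w - 3)^2*(w + 4)*(w + 4)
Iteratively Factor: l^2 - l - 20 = (l + 4)*(l - 5)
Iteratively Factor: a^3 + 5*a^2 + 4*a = (a)*(a^2 + 5*a + 4) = a*(a + 1)*(a + 4)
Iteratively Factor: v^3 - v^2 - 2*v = (v - 2)*(v^2 + v) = v*(v - 2)*(v + 1)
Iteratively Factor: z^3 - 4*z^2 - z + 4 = (z - 1)*(z^2 - 3*z - 4) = (z - 4)*(z - 1)*(z + 1)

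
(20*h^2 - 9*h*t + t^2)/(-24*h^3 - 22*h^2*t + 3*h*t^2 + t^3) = (-5*h + t)/(6*h^2 + 7*h*t + t^2)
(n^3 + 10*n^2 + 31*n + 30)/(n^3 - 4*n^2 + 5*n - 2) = (n^3 + 10*n^2 + 31*n + 30)/(n^3 - 4*n^2 + 5*n - 2)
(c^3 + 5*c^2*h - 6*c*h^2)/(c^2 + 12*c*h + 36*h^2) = c*(c - h)/(c + 6*h)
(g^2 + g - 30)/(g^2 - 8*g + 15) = (g + 6)/(g - 3)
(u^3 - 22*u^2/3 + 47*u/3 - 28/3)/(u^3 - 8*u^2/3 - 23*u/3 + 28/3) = (3*u - 7)/(3*u + 7)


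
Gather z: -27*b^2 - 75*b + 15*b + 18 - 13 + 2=-27*b^2 - 60*b + 7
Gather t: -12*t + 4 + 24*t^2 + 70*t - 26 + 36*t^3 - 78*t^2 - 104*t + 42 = 36*t^3 - 54*t^2 - 46*t + 20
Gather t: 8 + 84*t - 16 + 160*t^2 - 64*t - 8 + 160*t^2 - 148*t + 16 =320*t^2 - 128*t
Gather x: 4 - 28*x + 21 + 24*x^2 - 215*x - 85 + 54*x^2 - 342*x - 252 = 78*x^2 - 585*x - 312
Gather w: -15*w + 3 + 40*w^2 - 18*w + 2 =40*w^2 - 33*w + 5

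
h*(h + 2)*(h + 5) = h^3 + 7*h^2 + 10*h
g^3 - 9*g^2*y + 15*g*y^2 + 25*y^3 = (g - 5*y)^2*(g + y)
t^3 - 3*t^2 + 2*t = t*(t - 2)*(t - 1)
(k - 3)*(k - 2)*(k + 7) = k^3 + 2*k^2 - 29*k + 42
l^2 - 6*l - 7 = (l - 7)*(l + 1)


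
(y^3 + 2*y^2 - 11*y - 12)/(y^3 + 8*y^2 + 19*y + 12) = (y - 3)/(y + 3)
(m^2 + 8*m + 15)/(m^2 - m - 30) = (m + 3)/(m - 6)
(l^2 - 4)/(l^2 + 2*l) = (l - 2)/l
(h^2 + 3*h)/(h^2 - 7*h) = (h + 3)/(h - 7)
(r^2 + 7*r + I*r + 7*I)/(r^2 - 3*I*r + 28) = (r^2 + r*(7 + I) + 7*I)/(r^2 - 3*I*r + 28)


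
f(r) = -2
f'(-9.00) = 0.00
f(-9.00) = -2.00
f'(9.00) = 0.00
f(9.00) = -2.00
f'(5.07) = 0.00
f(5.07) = -2.00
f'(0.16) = 0.00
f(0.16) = -2.00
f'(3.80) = 0.00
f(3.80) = -2.00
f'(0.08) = 0.00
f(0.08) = -2.00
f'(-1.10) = 0.00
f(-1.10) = -2.00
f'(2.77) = 0.00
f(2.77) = -2.00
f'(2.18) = 0.00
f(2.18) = -2.00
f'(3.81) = 0.00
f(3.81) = -2.00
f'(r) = 0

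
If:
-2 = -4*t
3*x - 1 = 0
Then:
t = 1/2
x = 1/3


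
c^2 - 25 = (c - 5)*(c + 5)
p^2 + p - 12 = (p - 3)*(p + 4)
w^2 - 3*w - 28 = (w - 7)*(w + 4)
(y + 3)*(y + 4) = y^2 + 7*y + 12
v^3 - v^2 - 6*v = v*(v - 3)*(v + 2)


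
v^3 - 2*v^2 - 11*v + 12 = (v - 4)*(v - 1)*(v + 3)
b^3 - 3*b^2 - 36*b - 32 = (b - 8)*(b + 1)*(b + 4)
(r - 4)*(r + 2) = r^2 - 2*r - 8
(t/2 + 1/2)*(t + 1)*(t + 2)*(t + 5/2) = t^4/2 + 13*t^3/4 + 15*t^2/2 + 29*t/4 + 5/2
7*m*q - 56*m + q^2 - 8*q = (7*m + q)*(q - 8)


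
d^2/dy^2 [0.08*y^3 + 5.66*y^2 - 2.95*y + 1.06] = 0.48*y + 11.32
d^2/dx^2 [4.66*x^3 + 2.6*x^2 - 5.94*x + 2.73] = 27.96*x + 5.2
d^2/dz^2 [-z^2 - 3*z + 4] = -2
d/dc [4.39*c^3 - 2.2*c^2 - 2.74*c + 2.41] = 13.17*c^2 - 4.4*c - 2.74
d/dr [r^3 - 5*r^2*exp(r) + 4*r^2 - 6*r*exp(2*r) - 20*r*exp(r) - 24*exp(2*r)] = -5*r^2*exp(r) + 3*r^2 - 12*r*exp(2*r) - 30*r*exp(r) + 8*r - 54*exp(2*r) - 20*exp(r)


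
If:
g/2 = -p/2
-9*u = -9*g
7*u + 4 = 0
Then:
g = -4/7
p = 4/7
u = -4/7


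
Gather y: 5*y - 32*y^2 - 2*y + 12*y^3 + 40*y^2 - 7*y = 12*y^3 + 8*y^2 - 4*y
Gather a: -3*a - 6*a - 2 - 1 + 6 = 3 - 9*a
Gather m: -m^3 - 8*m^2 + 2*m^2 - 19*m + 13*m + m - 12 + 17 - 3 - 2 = -m^3 - 6*m^2 - 5*m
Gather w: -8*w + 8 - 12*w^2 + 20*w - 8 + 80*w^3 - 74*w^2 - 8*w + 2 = 80*w^3 - 86*w^2 + 4*w + 2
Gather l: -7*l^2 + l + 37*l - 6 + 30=-7*l^2 + 38*l + 24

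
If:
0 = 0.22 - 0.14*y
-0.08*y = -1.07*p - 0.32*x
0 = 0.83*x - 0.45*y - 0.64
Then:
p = -0.37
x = 1.62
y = 1.57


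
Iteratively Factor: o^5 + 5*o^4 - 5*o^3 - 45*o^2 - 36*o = (o - 3)*(o^4 + 8*o^3 + 19*o^2 + 12*o) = (o - 3)*(o + 4)*(o^3 + 4*o^2 + 3*o) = (o - 3)*(o + 3)*(o + 4)*(o^2 + o) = (o - 3)*(o + 1)*(o + 3)*(o + 4)*(o)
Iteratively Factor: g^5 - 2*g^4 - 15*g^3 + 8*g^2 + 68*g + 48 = (g - 3)*(g^4 + g^3 - 12*g^2 - 28*g - 16) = (g - 4)*(g - 3)*(g^3 + 5*g^2 + 8*g + 4) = (g - 4)*(g - 3)*(g + 2)*(g^2 + 3*g + 2) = (g - 4)*(g - 3)*(g + 1)*(g + 2)*(g + 2)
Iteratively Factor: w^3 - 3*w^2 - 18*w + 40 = (w - 2)*(w^2 - w - 20) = (w - 5)*(w - 2)*(w + 4)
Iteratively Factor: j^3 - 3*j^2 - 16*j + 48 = (j + 4)*(j^2 - 7*j + 12) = (j - 4)*(j + 4)*(j - 3)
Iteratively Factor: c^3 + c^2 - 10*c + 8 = (c - 1)*(c^2 + 2*c - 8) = (c - 1)*(c + 4)*(c - 2)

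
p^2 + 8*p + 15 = (p + 3)*(p + 5)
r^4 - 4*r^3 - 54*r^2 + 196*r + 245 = (r - 7)*(r - 5)*(r + 1)*(r + 7)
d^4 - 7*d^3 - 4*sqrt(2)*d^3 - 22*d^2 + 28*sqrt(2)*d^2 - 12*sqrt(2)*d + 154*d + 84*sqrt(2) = (d - 7)*(d - 6*sqrt(2))*(d + sqrt(2))^2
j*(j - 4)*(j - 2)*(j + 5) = j^4 - j^3 - 22*j^2 + 40*j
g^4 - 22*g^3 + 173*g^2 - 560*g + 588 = (g - 7)^2*(g - 6)*(g - 2)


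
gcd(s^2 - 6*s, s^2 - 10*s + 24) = s - 6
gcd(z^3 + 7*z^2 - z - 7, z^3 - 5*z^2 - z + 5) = z^2 - 1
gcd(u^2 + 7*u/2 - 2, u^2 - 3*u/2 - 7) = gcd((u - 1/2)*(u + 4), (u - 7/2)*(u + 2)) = 1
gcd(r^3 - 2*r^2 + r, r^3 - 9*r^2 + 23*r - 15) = r - 1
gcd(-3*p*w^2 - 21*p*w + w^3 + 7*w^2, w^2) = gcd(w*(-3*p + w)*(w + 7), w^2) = w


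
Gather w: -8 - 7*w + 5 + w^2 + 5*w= w^2 - 2*w - 3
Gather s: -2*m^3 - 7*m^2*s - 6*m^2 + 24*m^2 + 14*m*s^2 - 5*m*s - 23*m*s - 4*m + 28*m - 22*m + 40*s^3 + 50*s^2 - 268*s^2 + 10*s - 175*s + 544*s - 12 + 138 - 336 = -2*m^3 + 18*m^2 + 2*m + 40*s^3 + s^2*(14*m - 218) + s*(-7*m^2 - 28*m + 379) - 210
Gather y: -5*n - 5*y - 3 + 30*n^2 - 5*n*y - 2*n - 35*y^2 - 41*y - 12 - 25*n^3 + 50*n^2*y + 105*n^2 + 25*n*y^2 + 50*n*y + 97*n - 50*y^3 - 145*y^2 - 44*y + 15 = -25*n^3 + 135*n^2 + 90*n - 50*y^3 + y^2*(25*n - 180) + y*(50*n^2 + 45*n - 90)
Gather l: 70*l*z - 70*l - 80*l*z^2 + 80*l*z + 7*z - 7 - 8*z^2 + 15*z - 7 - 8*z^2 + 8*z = l*(-80*z^2 + 150*z - 70) - 16*z^2 + 30*z - 14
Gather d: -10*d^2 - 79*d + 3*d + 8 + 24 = -10*d^2 - 76*d + 32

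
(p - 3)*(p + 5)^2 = p^3 + 7*p^2 - 5*p - 75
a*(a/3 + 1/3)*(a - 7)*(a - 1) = a^4/3 - 7*a^3/3 - a^2/3 + 7*a/3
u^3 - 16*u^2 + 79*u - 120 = (u - 8)*(u - 5)*(u - 3)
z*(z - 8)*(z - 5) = z^3 - 13*z^2 + 40*z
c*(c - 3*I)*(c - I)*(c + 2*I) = c^4 - 2*I*c^3 + 5*c^2 - 6*I*c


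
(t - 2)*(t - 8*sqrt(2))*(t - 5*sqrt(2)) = t^3 - 13*sqrt(2)*t^2 - 2*t^2 + 26*sqrt(2)*t + 80*t - 160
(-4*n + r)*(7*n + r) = -28*n^2 + 3*n*r + r^2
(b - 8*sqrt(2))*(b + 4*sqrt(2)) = b^2 - 4*sqrt(2)*b - 64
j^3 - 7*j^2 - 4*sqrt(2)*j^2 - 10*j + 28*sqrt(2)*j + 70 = (j - 7)*(j - 5*sqrt(2))*(j + sqrt(2))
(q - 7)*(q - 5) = q^2 - 12*q + 35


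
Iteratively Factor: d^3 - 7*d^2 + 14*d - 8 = (d - 4)*(d^2 - 3*d + 2) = (d - 4)*(d - 1)*(d - 2)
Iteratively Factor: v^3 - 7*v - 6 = (v - 3)*(v^2 + 3*v + 2) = (v - 3)*(v + 1)*(v + 2)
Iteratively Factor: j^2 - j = (j - 1)*(j)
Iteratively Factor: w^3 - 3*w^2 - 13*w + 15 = (w - 5)*(w^2 + 2*w - 3) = (w - 5)*(w - 1)*(w + 3)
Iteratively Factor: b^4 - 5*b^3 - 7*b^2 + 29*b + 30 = (b - 5)*(b^3 - 7*b - 6) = (b - 5)*(b + 1)*(b^2 - b - 6) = (b - 5)*(b + 1)*(b + 2)*(b - 3)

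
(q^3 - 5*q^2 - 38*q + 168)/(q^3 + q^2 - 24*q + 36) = (q^2 - 11*q + 28)/(q^2 - 5*q + 6)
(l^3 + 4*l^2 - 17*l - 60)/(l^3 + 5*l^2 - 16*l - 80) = (l + 3)/(l + 4)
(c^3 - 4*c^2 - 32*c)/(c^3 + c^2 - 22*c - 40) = c*(c - 8)/(c^2 - 3*c - 10)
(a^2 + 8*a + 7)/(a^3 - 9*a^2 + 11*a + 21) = (a + 7)/(a^2 - 10*a + 21)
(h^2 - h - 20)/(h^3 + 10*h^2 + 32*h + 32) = (h - 5)/(h^2 + 6*h + 8)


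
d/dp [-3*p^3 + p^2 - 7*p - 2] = -9*p^2 + 2*p - 7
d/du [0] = 0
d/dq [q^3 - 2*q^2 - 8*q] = 3*q^2 - 4*q - 8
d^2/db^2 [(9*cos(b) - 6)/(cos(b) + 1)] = 15*(cos(b) - 2)/(cos(b) + 1)^2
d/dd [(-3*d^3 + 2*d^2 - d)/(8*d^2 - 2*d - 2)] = (-12*d^4 + 6*d^3 + 11*d^2 - 4*d + 1)/(2*(16*d^4 - 8*d^3 - 7*d^2 + 2*d + 1))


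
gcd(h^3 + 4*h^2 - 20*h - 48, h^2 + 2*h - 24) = h^2 + 2*h - 24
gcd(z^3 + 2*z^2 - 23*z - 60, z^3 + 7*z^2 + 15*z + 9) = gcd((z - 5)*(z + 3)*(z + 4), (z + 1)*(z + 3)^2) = z + 3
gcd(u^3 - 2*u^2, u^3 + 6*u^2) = u^2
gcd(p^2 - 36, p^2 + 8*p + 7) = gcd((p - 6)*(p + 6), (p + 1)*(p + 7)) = 1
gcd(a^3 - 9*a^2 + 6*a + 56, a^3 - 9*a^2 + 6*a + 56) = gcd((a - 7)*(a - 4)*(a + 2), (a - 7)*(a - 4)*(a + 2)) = a^3 - 9*a^2 + 6*a + 56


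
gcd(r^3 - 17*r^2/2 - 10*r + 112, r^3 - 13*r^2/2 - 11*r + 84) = r^2 - r/2 - 14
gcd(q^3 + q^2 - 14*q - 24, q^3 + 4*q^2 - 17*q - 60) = q^2 - q - 12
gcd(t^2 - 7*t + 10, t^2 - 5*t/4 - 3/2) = t - 2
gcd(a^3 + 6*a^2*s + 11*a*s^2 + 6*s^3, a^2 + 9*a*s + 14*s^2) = a + 2*s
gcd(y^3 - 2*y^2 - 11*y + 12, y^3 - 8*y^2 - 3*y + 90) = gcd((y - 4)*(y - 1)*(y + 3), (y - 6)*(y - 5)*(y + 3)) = y + 3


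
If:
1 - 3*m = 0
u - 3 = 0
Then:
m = 1/3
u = 3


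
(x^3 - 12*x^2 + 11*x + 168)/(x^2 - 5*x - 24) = x - 7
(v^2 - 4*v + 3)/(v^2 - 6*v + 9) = (v - 1)/(v - 3)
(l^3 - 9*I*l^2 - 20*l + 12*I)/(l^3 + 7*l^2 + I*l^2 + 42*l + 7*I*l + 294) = (l^2 - 3*I*l - 2)/(l^2 + 7*l*(1 + I) + 49*I)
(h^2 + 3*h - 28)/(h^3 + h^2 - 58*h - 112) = (h - 4)/(h^2 - 6*h - 16)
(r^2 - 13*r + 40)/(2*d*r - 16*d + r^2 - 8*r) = (r - 5)/(2*d + r)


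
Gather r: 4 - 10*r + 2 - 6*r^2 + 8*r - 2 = -6*r^2 - 2*r + 4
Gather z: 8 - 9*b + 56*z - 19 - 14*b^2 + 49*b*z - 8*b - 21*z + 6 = -14*b^2 - 17*b + z*(49*b + 35) - 5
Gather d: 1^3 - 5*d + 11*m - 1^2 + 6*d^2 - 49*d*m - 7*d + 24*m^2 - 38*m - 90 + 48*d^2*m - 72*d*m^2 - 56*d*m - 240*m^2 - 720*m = d^2*(48*m + 6) + d*(-72*m^2 - 105*m - 12) - 216*m^2 - 747*m - 90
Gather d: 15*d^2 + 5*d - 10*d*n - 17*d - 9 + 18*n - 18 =15*d^2 + d*(-10*n - 12) + 18*n - 27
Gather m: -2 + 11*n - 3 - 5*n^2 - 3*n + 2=-5*n^2 + 8*n - 3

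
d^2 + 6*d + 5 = (d + 1)*(d + 5)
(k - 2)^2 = k^2 - 4*k + 4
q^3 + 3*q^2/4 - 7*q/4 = q*(q - 1)*(q + 7/4)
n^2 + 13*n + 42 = (n + 6)*(n + 7)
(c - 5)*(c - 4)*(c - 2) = c^3 - 11*c^2 + 38*c - 40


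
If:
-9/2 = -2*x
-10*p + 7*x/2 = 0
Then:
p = 63/80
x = 9/4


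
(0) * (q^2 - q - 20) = 0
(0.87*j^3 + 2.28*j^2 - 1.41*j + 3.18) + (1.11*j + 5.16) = 0.87*j^3 + 2.28*j^2 - 0.3*j + 8.34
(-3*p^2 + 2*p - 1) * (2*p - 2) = -6*p^3 + 10*p^2 - 6*p + 2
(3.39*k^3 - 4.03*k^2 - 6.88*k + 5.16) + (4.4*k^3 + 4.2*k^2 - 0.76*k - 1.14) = 7.79*k^3 + 0.17*k^2 - 7.64*k + 4.02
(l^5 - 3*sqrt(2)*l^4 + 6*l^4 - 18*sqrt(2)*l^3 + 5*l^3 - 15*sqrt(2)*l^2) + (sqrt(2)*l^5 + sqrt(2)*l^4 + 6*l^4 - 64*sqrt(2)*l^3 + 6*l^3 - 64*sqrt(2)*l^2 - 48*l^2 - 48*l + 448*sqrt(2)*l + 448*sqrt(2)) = l^5 + sqrt(2)*l^5 - 2*sqrt(2)*l^4 + 12*l^4 - 82*sqrt(2)*l^3 + 11*l^3 - 79*sqrt(2)*l^2 - 48*l^2 - 48*l + 448*sqrt(2)*l + 448*sqrt(2)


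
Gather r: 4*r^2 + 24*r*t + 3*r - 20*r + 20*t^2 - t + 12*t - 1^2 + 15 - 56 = 4*r^2 + r*(24*t - 17) + 20*t^2 + 11*t - 42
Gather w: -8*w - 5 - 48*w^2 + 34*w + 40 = -48*w^2 + 26*w + 35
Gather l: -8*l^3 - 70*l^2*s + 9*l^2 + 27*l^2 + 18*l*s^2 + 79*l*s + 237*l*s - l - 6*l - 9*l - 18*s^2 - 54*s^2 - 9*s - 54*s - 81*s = -8*l^3 + l^2*(36 - 70*s) + l*(18*s^2 + 316*s - 16) - 72*s^2 - 144*s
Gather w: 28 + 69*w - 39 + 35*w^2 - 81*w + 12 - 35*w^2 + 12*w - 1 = 0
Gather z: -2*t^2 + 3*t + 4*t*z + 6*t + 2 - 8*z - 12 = -2*t^2 + 9*t + z*(4*t - 8) - 10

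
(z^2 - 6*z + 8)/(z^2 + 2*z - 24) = (z - 2)/(z + 6)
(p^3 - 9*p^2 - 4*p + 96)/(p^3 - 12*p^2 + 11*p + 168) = (p - 4)/(p - 7)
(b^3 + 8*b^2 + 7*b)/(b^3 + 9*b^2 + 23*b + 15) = b*(b + 7)/(b^2 + 8*b + 15)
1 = 1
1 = 1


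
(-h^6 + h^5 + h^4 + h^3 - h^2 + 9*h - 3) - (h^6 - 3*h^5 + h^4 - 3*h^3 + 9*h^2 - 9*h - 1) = -2*h^6 + 4*h^5 + 4*h^3 - 10*h^2 + 18*h - 2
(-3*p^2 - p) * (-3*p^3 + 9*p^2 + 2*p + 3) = 9*p^5 - 24*p^4 - 15*p^3 - 11*p^2 - 3*p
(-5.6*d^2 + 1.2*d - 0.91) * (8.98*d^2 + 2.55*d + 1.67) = -50.288*d^4 - 3.504*d^3 - 14.4638*d^2 - 0.3165*d - 1.5197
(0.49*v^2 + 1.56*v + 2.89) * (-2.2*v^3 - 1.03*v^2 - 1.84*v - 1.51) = -1.078*v^5 - 3.9367*v^4 - 8.8664*v^3 - 6.587*v^2 - 7.6732*v - 4.3639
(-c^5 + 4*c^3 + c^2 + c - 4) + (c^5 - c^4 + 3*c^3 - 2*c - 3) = -c^4 + 7*c^3 + c^2 - c - 7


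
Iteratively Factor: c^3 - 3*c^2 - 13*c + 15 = (c - 1)*(c^2 - 2*c - 15) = (c - 1)*(c + 3)*(c - 5)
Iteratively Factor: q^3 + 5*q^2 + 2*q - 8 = (q + 4)*(q^2 + q - 2) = (q - 1)*(q + 4)*(q + 2)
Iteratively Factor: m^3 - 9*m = (m + 3)*(m^2 - 3*m) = (m - 3)*(m + 3)*(m)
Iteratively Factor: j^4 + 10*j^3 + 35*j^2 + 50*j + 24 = (j + 1)*(j^3 + 9*j^2 + 26*j + 24) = (j + 1)*(j + 4)*(j^2 + 5*j + 6) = (j + 1)*(j + 2)*(j + 4)*(j + 3)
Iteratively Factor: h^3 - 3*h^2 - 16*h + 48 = (h + 4)*(h^2 - 7*h + 12) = (h - 3)*(h + 4)*(h - 4)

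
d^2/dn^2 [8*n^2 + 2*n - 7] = 16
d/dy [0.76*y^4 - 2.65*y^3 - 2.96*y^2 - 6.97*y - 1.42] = 3.04*y^3 - 7.95*y^2 - 5.92*y - 6.97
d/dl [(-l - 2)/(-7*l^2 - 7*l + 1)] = (7*l^2 + 7*l - 7*(l + 2)*(2*l + 1) - 1)/(7*l^2 + 7*l - 1)^2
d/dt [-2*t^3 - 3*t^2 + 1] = 6*t*(-t - 1)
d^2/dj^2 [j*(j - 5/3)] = 2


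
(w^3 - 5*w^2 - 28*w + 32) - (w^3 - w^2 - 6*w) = -4*w^2 - 22*w + 32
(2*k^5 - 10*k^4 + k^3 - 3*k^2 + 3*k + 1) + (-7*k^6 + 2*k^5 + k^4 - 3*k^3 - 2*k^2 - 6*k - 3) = -7*k^6 + 4*k^5 - 9*k^4 - 2*k^3 - 5*k^2 - 3*k - 2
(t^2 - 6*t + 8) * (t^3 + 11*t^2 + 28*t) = t^5 + 5*t^4 - 30*t^3 - 80*t^2 + 224*t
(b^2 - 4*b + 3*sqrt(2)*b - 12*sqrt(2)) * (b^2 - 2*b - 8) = b^4 - 6*b^3 + 3*sqrt(2)*b^3 - 18*sqrt(2)*b^2 + 32*b + 96*sqrt(2)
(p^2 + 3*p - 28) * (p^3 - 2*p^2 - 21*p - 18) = p^5 + p^4 - 55*p^3 - 25*p^2 + 534*p + 504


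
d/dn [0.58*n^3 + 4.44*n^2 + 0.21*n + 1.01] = 1.74*n^2 + 8.88*n + 0.21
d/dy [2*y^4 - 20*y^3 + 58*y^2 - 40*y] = 8*y^3 - 60*y^2 + 116*y - 40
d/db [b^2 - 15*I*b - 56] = 2*b - 15*I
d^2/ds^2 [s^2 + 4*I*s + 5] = 2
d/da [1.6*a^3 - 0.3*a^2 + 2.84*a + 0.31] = 4.8*a^2 - 0.6*a + 2.84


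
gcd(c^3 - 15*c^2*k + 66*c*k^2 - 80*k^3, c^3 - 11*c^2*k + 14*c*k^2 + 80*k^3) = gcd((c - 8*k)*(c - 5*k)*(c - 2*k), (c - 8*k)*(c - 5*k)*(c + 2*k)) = c^2 - 13*c*k + 40*k^2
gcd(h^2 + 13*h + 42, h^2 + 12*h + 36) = h + 6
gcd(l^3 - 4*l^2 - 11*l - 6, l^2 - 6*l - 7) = l + 1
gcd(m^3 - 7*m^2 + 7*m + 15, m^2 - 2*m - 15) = m - 5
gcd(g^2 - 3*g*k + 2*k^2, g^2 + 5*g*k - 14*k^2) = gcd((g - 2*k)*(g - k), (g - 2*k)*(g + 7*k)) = g - 2*k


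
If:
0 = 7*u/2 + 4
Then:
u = -8/7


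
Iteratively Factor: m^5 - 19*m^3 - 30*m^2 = (m - 5)*(m^4 + 5*m^3 + 6*m^2) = (m - 5)*(m + 3)*(m^3 + 2*m^2) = m*(m - 5)*(m + 3)*(m^2 + 2*m) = m^2*(m - 5)*(m + 3)*(m + 2)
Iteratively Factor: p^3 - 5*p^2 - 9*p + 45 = (p + 3)*(p^2 - 8*p + 15) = (p - 3)*(p + 3)*(p - 5)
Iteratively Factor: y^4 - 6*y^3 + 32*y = (y - 4)*(y^3 - 2*y^2 - 8*y) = y*(y - 4)*(y^2 - 2*y - 8) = y*(y - 4)*(y + 2)*(y - 4)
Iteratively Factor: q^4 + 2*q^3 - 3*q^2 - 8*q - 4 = (q + 2)*(q^3 - 3*q - 2) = (q - 2)*(q + 2)*(q^2 + 2*q + 1) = (q - 2)*(q + 1)*(q + 2)*(q + 1)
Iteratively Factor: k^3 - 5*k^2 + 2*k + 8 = (k + 1)*(k^2 - 6*k + 8) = (k - 4)*(k + 1)*(k - 2)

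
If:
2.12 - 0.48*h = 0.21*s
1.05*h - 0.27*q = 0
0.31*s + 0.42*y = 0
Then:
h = 0.592741935483871*y + 4.41666666666667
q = 2.30510752688172*y + 17.1759259259259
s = -1.35483870967742*y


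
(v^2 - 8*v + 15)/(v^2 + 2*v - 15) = (v - 5)/(v + 5)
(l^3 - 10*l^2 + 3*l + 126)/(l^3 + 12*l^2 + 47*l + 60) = (l^2 - 13*l + 42)/(l^2 + 9*l + 20)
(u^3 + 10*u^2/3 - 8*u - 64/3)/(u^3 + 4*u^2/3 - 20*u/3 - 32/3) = (u + 4)/(u + 2)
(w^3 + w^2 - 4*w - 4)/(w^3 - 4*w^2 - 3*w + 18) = (w^2 - w - 2)/(w^2 - 6*w + 9)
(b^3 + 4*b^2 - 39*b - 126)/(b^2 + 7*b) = b - 3 - 18/b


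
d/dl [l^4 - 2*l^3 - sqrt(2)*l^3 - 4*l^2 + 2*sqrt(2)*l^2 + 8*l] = 4*l^3 - 6*l^2 - 3*sqrt(2)*l^2 - 8*l + 4*sqrt(2)*l + 8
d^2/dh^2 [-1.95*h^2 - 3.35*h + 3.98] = -3.90000000000000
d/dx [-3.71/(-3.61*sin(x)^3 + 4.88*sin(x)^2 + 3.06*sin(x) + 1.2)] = (-40.1793*sin(x)^2 + 36.2096*sin(x) + 11.3526)*cos(x)/(-3.61*sin(x)^3 + 4.88*sin(x)^2 + 3.06*sin(x) + 1.2)^2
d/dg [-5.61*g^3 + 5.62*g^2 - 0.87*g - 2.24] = -16.83*g^2 + 11.24*g - 0.87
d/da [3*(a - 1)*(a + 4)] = 6*a + 9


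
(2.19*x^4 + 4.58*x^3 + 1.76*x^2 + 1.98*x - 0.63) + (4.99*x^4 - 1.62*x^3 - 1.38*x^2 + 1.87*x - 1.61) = 7.18*x^4 + 2.96*x^3 + 0.38*x^2 + 3.85*x - 2.24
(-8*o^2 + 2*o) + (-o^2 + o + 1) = -9*o^2 + 3*o + 1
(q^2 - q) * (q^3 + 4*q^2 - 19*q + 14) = q^5 + 3*q^4 - 23*q^3 + 33*q^2 - 14*q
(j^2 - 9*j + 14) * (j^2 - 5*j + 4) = j^4 - 14*j^3 + 63*j^2 - 106*j + 56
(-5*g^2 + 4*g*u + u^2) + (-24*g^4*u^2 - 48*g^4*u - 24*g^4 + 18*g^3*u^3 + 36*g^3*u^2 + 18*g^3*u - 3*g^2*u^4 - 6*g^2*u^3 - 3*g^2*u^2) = -24*g^4*u^2 - 48*g^4*u - 24*g^4 + 18*g^3*u^3 + 36*g^3*u^2 + 18*g^3*u - 3*g^2*u^4 - 6*g^2*u^3 - 3*g^2*u^2 - 5*g^2 + 4*g*u + u^2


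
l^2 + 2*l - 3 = (l - 1)*(l + 3)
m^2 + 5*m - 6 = (m - 1)*(m + 6)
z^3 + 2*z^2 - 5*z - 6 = (z - 2)*(z + 1)*(z + 3)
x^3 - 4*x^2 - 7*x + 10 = (x - 5)*(x - 1)*(x + 2)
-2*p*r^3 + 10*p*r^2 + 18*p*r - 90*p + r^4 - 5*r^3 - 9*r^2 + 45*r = (-2*p + r)*(r - 5)*(r - 3)*(r + 3)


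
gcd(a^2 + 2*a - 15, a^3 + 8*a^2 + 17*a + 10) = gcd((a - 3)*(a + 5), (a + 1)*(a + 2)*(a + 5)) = a + 5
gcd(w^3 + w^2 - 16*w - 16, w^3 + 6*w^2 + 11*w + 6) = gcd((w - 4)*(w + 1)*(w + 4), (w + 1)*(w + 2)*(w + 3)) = w + 1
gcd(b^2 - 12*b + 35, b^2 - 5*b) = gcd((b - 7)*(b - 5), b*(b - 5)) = b - 5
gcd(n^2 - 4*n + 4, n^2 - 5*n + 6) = n - 2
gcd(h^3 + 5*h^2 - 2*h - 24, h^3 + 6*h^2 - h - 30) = h^2 + h - 6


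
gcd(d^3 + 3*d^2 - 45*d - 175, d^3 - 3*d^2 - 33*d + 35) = d^2 - 2*d - 35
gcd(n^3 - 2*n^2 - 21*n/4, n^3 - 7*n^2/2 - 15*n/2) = n^2 + 3*n/2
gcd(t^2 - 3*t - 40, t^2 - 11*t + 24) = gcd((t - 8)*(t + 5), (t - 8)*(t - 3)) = t - 8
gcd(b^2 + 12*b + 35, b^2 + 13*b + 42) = b + 7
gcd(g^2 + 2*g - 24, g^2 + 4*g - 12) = g + 6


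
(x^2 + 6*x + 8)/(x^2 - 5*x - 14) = (x + 4)/(x - 7)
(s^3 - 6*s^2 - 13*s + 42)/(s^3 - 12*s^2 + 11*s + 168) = (s - 2)/(s - 8)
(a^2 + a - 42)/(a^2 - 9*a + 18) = (a + 7)/(a - 3)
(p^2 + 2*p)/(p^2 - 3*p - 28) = p*(p + 2)/(p^2 - 3*p - 28)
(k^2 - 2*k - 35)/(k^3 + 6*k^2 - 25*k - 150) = (k - 7)/(k^2 + k - 30)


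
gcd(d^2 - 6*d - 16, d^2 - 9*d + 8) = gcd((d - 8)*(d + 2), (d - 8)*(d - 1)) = d - 8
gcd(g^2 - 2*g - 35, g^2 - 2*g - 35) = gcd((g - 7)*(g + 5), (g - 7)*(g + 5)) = g^2 - 2*g - 35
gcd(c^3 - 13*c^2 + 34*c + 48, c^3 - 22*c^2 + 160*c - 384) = c^2 - 14*c + 48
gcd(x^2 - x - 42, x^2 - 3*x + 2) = 1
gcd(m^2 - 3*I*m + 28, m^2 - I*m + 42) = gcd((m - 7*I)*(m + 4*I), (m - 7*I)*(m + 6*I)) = m - 7*I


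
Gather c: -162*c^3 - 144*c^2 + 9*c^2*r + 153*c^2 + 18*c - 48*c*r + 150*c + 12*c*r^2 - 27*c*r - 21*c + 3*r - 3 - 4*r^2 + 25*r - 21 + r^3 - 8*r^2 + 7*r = -162*c^3 + c^2*(9*r + 9) + c*(12*r^2 - 75*r + 147) + r^3 - 12*r^2 + 35*r - 24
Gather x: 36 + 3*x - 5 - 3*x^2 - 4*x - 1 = -3*x^2 - x + 30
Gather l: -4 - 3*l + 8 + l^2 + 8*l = l^2 + 5*l + 4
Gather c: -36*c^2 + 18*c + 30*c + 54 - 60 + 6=-36*c^2 + 48*c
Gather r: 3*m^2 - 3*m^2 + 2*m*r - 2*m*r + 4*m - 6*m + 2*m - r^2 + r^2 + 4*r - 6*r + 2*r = 0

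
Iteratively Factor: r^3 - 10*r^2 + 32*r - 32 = (r - 2)*(r^2 - 8*r + 16) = (r - 4)*(r - 2)*(r - 4)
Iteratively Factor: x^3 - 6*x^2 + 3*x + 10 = (x - 2)*(x^2 - 4*x - 5) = (x - 5)*(x - 2)*(x + 1)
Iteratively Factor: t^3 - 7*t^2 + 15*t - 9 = (t - 3)*(t^2 - 4*t + 3) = (t - 3)^2*(t - 1)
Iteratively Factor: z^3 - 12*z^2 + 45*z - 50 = (z - 5)*(z^2 - 7*z + 10) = (z - 5)*(z - 2)*(z - 5)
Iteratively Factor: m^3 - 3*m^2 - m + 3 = (m + 1)*(m^2 - 4*m + 3) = (m - 3)*(m + 1)*(m - 1)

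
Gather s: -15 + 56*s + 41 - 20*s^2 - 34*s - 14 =-20*s^2 + 22*s + 12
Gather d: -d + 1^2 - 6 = -d - 5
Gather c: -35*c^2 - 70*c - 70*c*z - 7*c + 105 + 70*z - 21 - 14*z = -35*c^2 + c*(-70*z - 77) + 56*z + 84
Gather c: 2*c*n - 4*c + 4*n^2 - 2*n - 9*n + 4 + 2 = c*(2*n - 4) + 4*n^2 - 11*n + 6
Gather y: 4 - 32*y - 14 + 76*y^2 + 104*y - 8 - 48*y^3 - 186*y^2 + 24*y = -48*y^3 - 110*y^2 + 96*y - 18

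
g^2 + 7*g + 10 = (g + 2)*(g + 5)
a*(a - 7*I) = a^2 - 7*I*a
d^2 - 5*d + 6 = (d - 3)*(d - 2)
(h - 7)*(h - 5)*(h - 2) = h^3 - 14*h^2 + 59*h - 70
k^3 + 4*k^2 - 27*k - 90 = (k - 5)*(k + 3)*(k + 6)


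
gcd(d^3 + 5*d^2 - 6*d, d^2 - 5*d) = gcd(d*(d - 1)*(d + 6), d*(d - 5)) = d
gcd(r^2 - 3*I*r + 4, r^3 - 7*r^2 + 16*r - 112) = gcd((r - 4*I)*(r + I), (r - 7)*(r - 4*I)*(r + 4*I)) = r - 4*I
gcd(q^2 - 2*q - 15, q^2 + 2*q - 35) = q - 5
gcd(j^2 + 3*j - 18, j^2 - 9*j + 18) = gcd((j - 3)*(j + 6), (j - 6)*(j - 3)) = j - 3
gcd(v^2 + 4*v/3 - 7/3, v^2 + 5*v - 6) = v - 1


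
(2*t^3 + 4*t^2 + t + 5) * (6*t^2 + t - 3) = 12*t^5 + 26*t^4 + 4*t^3 + 19*t^2 + 2*t - 15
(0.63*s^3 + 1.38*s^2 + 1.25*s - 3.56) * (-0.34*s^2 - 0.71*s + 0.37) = -0.2142*s^5 - 0.9165*s^4 - 1.1717*s^3 + 0.8335*s^2 + 2.9901*s - 1.3172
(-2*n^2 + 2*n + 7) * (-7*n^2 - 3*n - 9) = 14*n^4 - 8*n^3 - 37*n^2 - 39*n - 63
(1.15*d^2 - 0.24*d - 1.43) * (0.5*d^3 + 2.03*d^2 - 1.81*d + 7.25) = 0.575*d^5 + 2.2145*d^4 - 3.2837*d^3 + 5.869*d^2 + 0.8483*d - 10.3675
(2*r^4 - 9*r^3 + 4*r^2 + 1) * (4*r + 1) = 8*r^5 - 34*r^4 + 7*r^3 + 4*r^2 + 4*r + 1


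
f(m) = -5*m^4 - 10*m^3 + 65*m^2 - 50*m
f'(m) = -20*m^3 - 30*m^2 + 130*m - 50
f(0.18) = -6.96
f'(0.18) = -27.69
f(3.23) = -364.57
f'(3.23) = -617.05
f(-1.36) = 196.27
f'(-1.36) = -231.98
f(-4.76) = 222.41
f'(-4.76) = 808.48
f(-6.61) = -3486.46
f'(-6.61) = 3556.03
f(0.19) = -7.23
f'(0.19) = -26.52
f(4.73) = -2343.23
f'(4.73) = -2222.76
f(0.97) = -0.89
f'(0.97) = 29.62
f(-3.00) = 600.00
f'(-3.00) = -170.00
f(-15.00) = -204000.00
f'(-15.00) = 58750.00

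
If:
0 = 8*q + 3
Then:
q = -3/8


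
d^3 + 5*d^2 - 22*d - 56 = (d - 4)*(d + 2)*(d + 7)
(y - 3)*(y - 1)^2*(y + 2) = y^4 - 3*y^3 - 3*y^2 + 11*y - 6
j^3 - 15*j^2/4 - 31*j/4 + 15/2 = (j - 5)*(j - 3/4)*(j + 2)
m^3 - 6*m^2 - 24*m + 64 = (m - 8)*(m - 2)*(m + 4)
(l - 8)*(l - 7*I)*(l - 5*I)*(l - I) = l^4 - 8*l^3 - 13*I*l^3 - 47*l^2 + 104*I*l^2 + 376*l + 35*I*l - 280*I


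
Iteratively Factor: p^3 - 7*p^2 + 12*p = (p - 4)*(p^2 - 3*p) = p*(p - 4)*(p - 3)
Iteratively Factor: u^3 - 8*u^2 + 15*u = (u - 3)*(u^2 - 5*u) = (u - 5)*(u - 3)*(u)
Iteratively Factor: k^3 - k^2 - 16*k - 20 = (k + 2)*(k^2 - 3*k - 10) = (k + 2)^2*(k - 5)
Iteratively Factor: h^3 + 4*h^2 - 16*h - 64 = (h - 4)*(h^2 + 8*h + 16) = (h - 4)*(h + 4)*(h + 4)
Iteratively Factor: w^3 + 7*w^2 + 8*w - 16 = (w + 4)*(w^2 + 3*w - 4) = (w - 1)*(w + 4)*(w + 4)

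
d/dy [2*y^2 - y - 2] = 4*y - 1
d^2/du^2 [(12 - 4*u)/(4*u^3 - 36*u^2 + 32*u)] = 2*(-3*u^5 + 45*u^4 - 289*u^3 + 801*u^2 - 648*u + 192)/(u^3*(u^6 - 27*u^5 + 267*u^4 - 1161*u^3 + 2136*u^2 - 1728*u + 512))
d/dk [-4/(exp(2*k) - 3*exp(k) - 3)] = (8*exp(k) - 12)*exp(k)/(-exp(2*k) + 3*exp(k) + 3)^2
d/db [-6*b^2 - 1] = -12*b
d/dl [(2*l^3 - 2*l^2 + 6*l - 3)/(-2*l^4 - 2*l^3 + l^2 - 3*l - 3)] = (4*l^6 - 8*l^5 + 34*l^4 - 12*l^3 - 36*l^2 + 18*l - 27)/(4*l^8 + 8*l^7 + 8*l^5 + 25*l^4 + 6*l^3 + 3*l^2 + 18*l + 9)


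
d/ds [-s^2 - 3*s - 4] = -2*s - 3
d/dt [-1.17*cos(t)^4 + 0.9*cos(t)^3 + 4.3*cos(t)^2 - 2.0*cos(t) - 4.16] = (4.68*cos(t)^3 - 2.7*cos(t)^2 - 8.6*cos(t) + 2.0)*sin(t)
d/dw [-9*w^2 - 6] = -18*w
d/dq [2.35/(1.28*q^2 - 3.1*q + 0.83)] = (7.285 - 6.016*q)/(1.28*q^2 - 3.1*q + 0.83)^2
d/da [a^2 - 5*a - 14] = 2*a - 5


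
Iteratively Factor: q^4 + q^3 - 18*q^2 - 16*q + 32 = (q + 4)*(q^3 - 3*q^2 - 6*q + 8) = (q - 4)*(q + 4)*(q^2 + q - 2) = (q - 4)*(q - 1)*(q + 4)*(q + 2)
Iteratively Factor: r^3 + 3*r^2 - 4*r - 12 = (r - 2)*(r^2 + 5*r + 6) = (r - 2)*(r + 3)*(r + 2)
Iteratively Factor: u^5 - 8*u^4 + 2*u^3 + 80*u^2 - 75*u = (u - 5)*(u^4 - 3*u^3 - 13*u^2 + 15*u) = (u - 5)^2*(u^3 + 2*u^2 - 3*u) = u*(u - 5)^2*(u^2 + 2*u - 3) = u*(u - 5)^2*(u - 1)*(u + 3)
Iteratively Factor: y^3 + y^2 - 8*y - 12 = (y - 3)*(y^2 + 4*y + 4) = (y - 3)*(y + 2)*(y + 2)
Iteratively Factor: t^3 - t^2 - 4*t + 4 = (t - 2)*(t^2 + t - 2) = (t - 2)*(t + 2)*(t - 1)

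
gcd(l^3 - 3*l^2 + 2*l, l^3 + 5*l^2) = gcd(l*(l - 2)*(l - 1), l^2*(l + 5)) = l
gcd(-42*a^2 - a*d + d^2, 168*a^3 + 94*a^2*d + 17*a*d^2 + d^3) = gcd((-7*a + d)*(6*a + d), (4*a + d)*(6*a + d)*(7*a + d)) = 6*a + d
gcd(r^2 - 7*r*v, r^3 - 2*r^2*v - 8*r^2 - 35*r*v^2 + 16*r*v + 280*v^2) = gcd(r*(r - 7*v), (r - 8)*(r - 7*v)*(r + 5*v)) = r - 7*v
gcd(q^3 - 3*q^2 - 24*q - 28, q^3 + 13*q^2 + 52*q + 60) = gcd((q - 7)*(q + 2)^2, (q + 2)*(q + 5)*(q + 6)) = q + 2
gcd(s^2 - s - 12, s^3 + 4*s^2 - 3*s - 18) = s + 3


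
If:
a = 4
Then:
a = 4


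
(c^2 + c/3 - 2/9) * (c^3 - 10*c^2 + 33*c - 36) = c^5 - 29*c^4/3 + 265*c^3/9 - 205*c^2/9 - 58*c/3 + 8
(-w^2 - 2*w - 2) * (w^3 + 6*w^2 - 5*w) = -w^5 - 8*w^4 - 9*w^3 - 2*w^2 + 10*w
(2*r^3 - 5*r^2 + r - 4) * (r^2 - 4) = 2*r^5 - 5*r^4 - 7*r^3 + 16*r^2 - 4*r + 16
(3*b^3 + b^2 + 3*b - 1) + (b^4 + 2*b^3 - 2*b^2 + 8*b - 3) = b^4 + 5*b^3 - b^2 + 11*b - 4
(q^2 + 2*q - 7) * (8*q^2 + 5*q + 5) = 8*q^4 + 21*q^3 - 41*q^2 - 25*q - 35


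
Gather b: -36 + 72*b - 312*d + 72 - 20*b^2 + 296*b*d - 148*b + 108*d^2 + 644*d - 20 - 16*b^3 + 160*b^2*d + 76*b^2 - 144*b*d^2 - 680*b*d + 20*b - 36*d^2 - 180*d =-16*b^3 + b^2*(160*d + 56) + b*(-144*d^2 - 384*d - 56) + 72*d^2 + 152*d + 16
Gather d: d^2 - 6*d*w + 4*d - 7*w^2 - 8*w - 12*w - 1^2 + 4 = d^2 + d*(4 - 6*w) - 7*w^2 - 20*w + 3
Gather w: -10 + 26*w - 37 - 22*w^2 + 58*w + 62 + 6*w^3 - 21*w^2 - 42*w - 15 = 6*w^3 - 43*w^2 + 42*w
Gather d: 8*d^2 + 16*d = 8*d^2 + 16*d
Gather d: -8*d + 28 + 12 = 40 - 8*d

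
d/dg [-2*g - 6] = -2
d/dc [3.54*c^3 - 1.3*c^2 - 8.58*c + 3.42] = 10.62*c^2 - 2.6*c - 8.58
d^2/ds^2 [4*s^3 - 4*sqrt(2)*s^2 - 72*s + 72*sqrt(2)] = 24*s - 8*sqrt(2)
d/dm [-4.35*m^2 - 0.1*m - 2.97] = -8.7*m - 0.1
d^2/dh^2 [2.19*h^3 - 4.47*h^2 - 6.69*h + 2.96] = 13.14*h - 8.94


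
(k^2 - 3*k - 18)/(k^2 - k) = (k^2 - 3*k - 18)/(k*(k - 1))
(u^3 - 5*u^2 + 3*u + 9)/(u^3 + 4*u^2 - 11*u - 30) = (u^2 - 2*u - 3)/(u^2 + 7*u + 10)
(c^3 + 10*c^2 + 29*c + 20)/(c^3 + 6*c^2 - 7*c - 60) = (c + 1)/(c - 3)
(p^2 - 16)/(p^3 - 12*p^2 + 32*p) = (p + 4)/(p*(p - 8))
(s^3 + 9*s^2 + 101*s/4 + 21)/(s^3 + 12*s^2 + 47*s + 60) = (s^2 + 5*s + 21/4)/(s^2 + 8*s + 15)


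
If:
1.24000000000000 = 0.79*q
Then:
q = 1.57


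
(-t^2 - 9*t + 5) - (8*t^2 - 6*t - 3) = -9*t^2 - 3*t + 8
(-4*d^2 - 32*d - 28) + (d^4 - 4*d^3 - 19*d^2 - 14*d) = d^4 - 4*d^3 - 23*d^2 - 46*d - 28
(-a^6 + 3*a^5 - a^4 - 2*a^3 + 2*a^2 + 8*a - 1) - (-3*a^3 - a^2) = -a^6 + 3*a^5 - a^4 + a^3 + 3*a^2 + 8*a - 1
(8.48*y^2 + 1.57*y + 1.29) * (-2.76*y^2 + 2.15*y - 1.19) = -23.4048*y^4 + 13.8988*y^3 - 10.2761*y^2 + 0.9052*y - 1.5351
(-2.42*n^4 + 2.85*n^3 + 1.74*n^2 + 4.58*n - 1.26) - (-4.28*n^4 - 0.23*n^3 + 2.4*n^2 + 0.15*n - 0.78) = 1.86*n^4 + 3.08*n^3 - 0.66*n^2 + 4.43*n - 0.48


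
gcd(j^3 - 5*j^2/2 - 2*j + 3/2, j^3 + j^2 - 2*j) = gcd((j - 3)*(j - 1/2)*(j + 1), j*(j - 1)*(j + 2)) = 1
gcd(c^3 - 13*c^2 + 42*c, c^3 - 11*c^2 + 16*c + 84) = c^2 - 13*c + 42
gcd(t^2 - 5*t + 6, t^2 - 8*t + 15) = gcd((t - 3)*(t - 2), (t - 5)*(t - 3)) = t - 3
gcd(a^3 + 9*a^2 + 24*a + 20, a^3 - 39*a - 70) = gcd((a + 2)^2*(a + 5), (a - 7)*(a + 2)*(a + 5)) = a^2 + 7*a + 10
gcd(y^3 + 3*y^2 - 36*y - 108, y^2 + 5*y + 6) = y + 3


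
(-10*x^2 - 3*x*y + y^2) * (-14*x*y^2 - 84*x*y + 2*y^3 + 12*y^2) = 140*x^3*y^2 + 840*x^3*y + 22*x^2*y^3 + 132*x^2*y^2 - 20*x*y^4 - 120*x*y^3 + 2*y^5 + 12*y^4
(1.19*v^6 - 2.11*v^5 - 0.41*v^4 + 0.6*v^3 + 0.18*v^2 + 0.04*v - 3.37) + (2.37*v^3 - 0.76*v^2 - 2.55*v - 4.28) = 1.19*v^6 - 2.11*v^5 - 0.41*v^4 + 2.97*v^3 - 0.58*v^2 - 2.51*v - 7.65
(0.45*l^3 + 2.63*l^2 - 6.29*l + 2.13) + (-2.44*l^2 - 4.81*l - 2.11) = 0.45*l^3 + 0.19*l^2 - 11.1*l + 0.02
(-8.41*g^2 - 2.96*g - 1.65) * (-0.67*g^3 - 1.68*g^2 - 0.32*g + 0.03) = 5.6347*g^5 + 16.112*g^4 + 8.7695*g^3 + 3.4669*g^2 + 0.4392*g - 0.0495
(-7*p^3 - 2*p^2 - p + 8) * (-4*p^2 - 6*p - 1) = 28*p^5 + 50*p^4 + 23*p^3 - 24*p^2 - 47*p - 8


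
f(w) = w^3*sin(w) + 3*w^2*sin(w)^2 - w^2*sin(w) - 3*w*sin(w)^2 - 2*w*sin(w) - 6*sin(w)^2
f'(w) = w^3*cos(w) + 6*w^2*sin(w)*cos(w) + 3*w^2*sin(w) - w^2*cos(w) + 6*w*sin(w)^2 - 6*w*sin(w)*cos(w) - 2*w*sin(w) - 2*w*cos(w) - 3*sin(w)^2 - 12*sin(w)*cos(w) - 2*sin(w)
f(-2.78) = 11.56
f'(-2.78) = 27.09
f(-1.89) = 15.58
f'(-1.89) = -16.55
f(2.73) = 4.28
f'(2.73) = -4.70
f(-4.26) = -28.67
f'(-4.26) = 21.59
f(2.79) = 3.94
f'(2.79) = -6.59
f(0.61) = -2.99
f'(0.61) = -8.41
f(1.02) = -6.03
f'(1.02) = -4.87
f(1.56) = -5.14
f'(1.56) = 8.45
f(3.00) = 1.93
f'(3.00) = -12.25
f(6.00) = -40.38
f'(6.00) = 92.55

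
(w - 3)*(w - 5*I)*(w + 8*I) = w^3 - 3*w^2 + 3*I*w^2 + 40*w - 9*I*w - 120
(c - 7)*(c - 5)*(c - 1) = c^3 - 13*c^2 + 47*c - 35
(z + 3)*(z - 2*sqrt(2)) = z^2 - 2*sqrt(2)*z + 3*z - 6*sqrt(2)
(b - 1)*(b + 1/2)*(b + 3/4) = b^3 + b^2/4 - 7*b/8 - 3/8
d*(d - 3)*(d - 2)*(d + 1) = d^4 - 4*d^3 + d^2 + 6*d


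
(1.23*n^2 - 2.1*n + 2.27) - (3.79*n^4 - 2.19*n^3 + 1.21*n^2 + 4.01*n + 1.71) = -3.79*n^4 + 2.19*n^3 + 0.02*n^2 - 6.11*n + 0.56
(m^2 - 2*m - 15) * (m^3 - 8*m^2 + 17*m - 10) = m^5 - 10*m^4 + 18*m^3 + 76*m^2 - 235*m + 150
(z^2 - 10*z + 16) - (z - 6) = z^2 - 11*z + 22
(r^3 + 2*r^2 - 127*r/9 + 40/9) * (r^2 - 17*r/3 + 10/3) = r^5 - 11*r^4/3 - 199*r^3/9 + 2459*r^2/27 - 650*r/9 + 400/27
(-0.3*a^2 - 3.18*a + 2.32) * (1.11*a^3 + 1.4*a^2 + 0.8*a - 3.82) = -0.333*a^5 - 3.9498*a^4 - 2.1168*a^3 + 1.85*a^2 + 14.0036*a - 8.8624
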